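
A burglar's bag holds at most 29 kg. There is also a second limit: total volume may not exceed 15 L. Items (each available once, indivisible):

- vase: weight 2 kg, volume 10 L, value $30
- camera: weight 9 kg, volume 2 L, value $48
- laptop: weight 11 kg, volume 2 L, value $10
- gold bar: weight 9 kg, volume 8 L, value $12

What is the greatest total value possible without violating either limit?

Feasible sets respecting both limits:
- vase+camera+laptop: weight 22, volume 14, value 88
- vase+camera: weight 11, volume 12, value 78
- camera+laptop+gold bar: weight 29, volume 12, value 70
Best: $88.

$88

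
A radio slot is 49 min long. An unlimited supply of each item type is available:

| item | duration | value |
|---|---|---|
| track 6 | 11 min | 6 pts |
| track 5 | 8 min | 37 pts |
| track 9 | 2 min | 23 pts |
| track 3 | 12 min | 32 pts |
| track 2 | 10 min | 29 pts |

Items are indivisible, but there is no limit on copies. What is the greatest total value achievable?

Best value-per-unit is track 9 at 23/2, and filling with it alone uses duration 24×2=48. No mix of the others beats 24×23 = 552.

552 pts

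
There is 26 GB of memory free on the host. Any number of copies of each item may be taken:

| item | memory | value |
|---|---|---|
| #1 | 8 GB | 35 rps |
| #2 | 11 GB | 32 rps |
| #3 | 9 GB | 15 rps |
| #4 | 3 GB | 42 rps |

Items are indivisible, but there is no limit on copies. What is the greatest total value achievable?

336 rps

Best value-per-unit is #4 at 42/3, and filling with it alone uses memory 8×3=24. No mix of the others beats 8×42 = 336.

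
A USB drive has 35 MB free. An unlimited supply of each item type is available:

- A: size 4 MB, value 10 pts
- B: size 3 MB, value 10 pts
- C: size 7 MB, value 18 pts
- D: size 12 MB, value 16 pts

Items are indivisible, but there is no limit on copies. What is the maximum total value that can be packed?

Best value-per-unit is B at 10/3; filling with it alone gives 11×10 = 110.
Optimal mix: 2×A + 9×B → size 35, value 110.

110 pts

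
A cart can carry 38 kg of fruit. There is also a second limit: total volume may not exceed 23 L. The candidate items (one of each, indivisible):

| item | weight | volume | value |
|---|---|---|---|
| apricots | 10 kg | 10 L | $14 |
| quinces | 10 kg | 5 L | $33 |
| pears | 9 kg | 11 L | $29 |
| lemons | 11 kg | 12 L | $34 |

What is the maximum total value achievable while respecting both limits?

$67

Feasible sets respecting both limits:
- quinces+lemons: weight 21, volume 17, value 67
- pears+lemons: weight 20, volume 23, value 63
- quinces+pears: weight 19, volume 16, value 62
Best: $67.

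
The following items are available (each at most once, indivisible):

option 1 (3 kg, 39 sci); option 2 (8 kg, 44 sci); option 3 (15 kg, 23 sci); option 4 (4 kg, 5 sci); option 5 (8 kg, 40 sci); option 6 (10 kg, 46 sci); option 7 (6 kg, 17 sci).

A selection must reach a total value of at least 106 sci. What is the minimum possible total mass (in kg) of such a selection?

Subsets with value ≥ 106, sorted by total mass:
- option 1+option 2+option 5: mass 19, value 123
- option 1+option 2+option 6: mass 21, value 129
Minimum mass: 19 kg.

19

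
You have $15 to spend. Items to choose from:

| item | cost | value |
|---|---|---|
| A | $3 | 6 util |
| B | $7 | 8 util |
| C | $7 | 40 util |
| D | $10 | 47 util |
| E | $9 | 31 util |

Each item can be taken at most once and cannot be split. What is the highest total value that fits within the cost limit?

53 util

Check high-value combinations within $15:
- A+D: cost 3+10=13, value 6+47=53
- B+C: cost 7+7=14, value 8+40=48
- D: cost 10, value 47
- A+C: cost 3+7=10, value 6+40=46
Best: 53 util.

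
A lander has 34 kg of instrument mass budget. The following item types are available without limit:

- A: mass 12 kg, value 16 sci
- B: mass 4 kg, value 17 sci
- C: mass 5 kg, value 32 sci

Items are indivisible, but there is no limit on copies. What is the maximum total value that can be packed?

209 sci

Best value-per-unit is C at 32/5; filling with it alone gives 6×32 = 192.
Optimal mix: 1×B + 6×C → mass 34, value 209.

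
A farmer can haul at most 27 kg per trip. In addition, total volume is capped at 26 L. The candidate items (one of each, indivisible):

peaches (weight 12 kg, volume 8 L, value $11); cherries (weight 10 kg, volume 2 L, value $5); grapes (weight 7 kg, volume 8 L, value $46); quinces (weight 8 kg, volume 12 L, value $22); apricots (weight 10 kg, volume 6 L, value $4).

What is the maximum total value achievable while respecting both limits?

Feasible sets respecting both limits:
- cherries+grapes+quinces: weight 25, volume 22, value 73
- grapes+quinces+apricots: weight 25, volume 26, value 72
- grapes+quinces: weight 15, volume 20, value 68
- peaches+grapes: weight 19, volume 16, value 57
Best: $73.

$73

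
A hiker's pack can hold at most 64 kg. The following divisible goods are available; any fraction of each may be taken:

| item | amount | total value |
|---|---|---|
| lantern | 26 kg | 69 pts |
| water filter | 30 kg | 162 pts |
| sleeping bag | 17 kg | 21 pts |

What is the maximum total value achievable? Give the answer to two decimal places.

240.88

Take in order of value per unit:
- water filter (162/30 per unit): all 30 → value 162, running total 162.00
- lantern (69/26 per unit): all 26 → value 69, running total 231.00
- sleeping bag (21/17 per unit): 8 of 17 → value 8×21/17 = 9.8824, running total 240.88
Total 240.88.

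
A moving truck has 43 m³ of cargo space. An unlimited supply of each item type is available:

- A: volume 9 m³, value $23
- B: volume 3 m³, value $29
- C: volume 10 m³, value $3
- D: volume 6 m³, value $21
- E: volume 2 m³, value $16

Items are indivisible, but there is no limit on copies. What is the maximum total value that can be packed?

$409

Best value-per-unit is B at 29/3; filling with it alone gives 14×29 = 406.
Optimal mix: 13×B + 2×E → volume 43, value 409.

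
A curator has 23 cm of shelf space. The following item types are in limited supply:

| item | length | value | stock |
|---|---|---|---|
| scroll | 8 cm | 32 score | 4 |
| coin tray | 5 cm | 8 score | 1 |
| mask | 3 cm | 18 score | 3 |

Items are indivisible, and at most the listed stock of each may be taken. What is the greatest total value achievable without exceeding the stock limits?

100 score

Best selections within length 23 and stock limits:
- 2×scroll + 2×mask: length 22, value 100
- 1×scroll + 1×coin tray + 3×mask: length 22, value 94
Best: 100 score.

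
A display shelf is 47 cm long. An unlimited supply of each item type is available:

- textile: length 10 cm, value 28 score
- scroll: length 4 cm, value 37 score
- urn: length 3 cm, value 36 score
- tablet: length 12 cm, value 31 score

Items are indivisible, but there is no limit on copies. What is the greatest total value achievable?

Best value-per-unit is urn at 36/3; filling with it alone gives 15×36 = 540.
Optimal mix: 2×scroll + 13×urn → length 47, value 542.

542 score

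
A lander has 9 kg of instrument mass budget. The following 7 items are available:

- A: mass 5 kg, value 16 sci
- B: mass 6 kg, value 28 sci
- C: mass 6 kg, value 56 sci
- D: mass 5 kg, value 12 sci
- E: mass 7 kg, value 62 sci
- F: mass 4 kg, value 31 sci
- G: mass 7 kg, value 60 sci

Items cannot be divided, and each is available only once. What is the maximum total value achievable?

62 sci

Check high-value combinations within 9 kg:
- E: mass 7, value 62
- G: mass 7, value 60
- C: mass 6, value 56
- A+F: mass 5+4=9, value 16+31=47
- D+F: mass 5+4=9, value 12+31=43
Best: 62 sci.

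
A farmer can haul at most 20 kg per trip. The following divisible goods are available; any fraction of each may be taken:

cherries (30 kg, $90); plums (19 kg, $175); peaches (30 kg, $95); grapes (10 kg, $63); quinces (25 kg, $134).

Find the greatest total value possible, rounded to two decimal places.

Take in order of value per unit:
- plums (175/19 per unit): all 19 → value 175, running total 175.00
- grapes (63/10 per unit): 1 of 10 → value 1×63/10 = 6.3000, running total 181.30
Total 181.30.

181.30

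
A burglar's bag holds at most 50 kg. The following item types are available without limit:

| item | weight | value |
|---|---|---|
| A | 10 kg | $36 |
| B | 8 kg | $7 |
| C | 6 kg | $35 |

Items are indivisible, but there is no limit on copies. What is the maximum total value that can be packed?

$280

Best value-per-unit is C at 35/6, and filling with it alone uses weight 8×6=48. No mix of the others beats 8×35 = 280.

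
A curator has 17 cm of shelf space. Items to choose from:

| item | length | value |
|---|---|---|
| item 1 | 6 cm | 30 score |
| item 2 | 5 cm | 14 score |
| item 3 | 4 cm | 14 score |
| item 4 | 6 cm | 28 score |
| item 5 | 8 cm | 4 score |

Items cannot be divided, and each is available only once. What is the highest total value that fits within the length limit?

72 score

Check high-value combinations within 17 cm:
- item 1+item 3+item 4: length 6+4+6=16, value 30+14+28=72
- item 1+item 2+item 4: length 6+5+6=17, value 30+14+28=72
- item 1+item 4: length 6+6=12, value 30+28=58
- item 1+item 2+item 3: length 6+5+4=15, value 30+14+14=58
Best: 72 score.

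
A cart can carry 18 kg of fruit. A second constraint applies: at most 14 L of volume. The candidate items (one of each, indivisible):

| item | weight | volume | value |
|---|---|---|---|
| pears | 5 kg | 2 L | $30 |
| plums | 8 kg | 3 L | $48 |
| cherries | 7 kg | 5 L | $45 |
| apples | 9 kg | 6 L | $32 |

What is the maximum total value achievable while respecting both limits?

$93

Feasible sets respecting both limits:
- plums+cherries: weight 15, volume 8, value 93
- plums+apples: weight 17, volume 9, value 80
- pears+plums: weight 13, volume 5, value 78
- cherries+apples: weight 16, volume 11, value 77
Best: $93.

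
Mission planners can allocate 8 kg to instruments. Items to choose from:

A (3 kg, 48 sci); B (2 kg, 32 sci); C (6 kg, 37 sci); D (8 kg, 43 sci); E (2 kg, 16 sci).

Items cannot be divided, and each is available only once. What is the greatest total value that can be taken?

This is a 0/1 knapsack; check combinations near the capacity.
- A+B+E: mass 3+2+2=7, value 48+32+16=96
- A+B: mass 3+2=5, value 48+32=80
- B+C: mass 2+6=8, value 32+37=69
- A+E: mass 3+2=5, value 48+16=64
Best: 96 sci.

96 sci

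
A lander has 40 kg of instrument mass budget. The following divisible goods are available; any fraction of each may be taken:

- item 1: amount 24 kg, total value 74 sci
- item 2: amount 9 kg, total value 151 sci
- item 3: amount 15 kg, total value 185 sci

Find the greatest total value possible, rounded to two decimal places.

385.33

Take in order of value per unit:
- item 2 (151/9 per unit): all 9 → value 151, running total 151.00
- item 3 (185/15 per unit): all 15 → value 185, running total 336.00
- item 1 (74/24 per unit): 16 of 24 → value 16×74/24 = 49.3333, running total 385.33
Total 385.33.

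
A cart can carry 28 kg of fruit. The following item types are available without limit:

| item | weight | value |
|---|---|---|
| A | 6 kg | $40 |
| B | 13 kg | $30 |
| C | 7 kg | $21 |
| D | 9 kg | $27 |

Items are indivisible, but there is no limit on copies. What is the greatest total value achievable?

Best value-per-unit is A at 40/6, and filling with it alone uses weight 4×6=24. No mix of the others beats 4×40 = 160.

$160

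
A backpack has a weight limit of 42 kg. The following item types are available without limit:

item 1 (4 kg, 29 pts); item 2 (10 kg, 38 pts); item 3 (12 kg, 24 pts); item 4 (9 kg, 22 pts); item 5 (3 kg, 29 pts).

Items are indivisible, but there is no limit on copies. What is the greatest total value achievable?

406 pts

Best value-per-unit is item 5 at 29/3, and filling with it alone uses weight 14×3=42. No mix of the others beats 14×29 = 406.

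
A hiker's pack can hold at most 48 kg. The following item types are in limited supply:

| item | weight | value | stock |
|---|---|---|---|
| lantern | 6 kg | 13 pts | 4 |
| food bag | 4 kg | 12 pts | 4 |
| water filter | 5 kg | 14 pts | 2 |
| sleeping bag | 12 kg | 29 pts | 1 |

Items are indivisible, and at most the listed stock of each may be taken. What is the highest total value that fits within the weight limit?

Top feasible selections:
- 3×lantern + 2×food bag + 2×water filter + 1×sleeping bag: weight 48, value 120
- 2×lantern + 3×food bag + 2×water filter + 1×sleeping bag: weight 46, value 119
Best: 120 pts.

120 pts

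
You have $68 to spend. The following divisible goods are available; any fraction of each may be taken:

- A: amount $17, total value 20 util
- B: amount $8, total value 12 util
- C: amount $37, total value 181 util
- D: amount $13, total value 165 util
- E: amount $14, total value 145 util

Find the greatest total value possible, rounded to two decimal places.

Take in order of value per unit:
- D (165/13 per unit): all 13 → value 165, running total 165.00
- E (145/14 per unit): all 14 → value 145, running total 310.00
- C (181/37 per unit): all 37 → value 181, running total 491.00
- B (12/8 per unit): 4 of 8 → value 4×12/8 = 6.0000, running total 497.00
Total 497.00.

497.00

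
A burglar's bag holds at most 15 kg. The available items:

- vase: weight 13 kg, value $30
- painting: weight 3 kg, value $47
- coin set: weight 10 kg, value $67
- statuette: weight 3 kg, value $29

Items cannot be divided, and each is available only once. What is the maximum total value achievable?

$114

This is a 0/1 knapsack; check combinations near the capacity.
- painting+coin set: weight 3+10=13, value 47+67=114
- coin set+statuette: weight 10+3=13, value 67+29=96
- painting+statuette: weight 3+3=6, value 47+29=76
- coin set: weight 10, value 67
- painting: weight 3, value 47
Best: $114.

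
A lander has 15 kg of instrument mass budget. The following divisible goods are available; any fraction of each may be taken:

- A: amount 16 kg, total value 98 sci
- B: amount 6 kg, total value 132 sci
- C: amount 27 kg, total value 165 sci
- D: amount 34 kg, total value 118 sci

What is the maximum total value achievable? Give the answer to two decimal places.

Take in order of value per unit:
- B (132/6 per unit): all 6 → value 132, running total 132.00
- A (98/16 per unit): 9 of 16 → value 9×98/16 = 55.1250, running total 187.13
Total 187.13.

187.13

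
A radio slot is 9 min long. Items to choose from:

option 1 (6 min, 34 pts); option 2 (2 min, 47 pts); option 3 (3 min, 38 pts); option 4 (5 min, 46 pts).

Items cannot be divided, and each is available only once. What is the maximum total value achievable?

This is a 0/1 knapsack; check combinations near the capacity.
- option 2+option 4: duration 2+5=7, value 47+46=93
- option 2+option 3: duration 2+3=5, value 47+38=85
- option 3+option 4: duration 3+5=8, value 38+46=84
- option 1+option 2: duration 6+2=8, value 34+47=81
Best: 93 pts.

93 pts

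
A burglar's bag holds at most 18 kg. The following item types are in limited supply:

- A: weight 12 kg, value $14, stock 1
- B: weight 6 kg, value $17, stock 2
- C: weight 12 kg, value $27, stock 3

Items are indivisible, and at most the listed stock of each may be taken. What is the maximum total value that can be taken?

$44

Top feasible selections:
- 1×B + 1×C: weight 18, value 44
- 2×B: weight 12, value 34
- 1×A + 1×B: weight 18, value 31
Best: $44.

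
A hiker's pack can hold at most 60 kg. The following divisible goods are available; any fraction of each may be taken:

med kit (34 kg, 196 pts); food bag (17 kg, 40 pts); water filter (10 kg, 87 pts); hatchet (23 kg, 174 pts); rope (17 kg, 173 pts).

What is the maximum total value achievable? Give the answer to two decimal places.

491.65

Take in order of value per unit:
- rope (173/17 per unit): all 17 → value 173, running total 173.00
- water filter (87/10 per unit): all 10 → value 87, running total 260.00
- hatchet (174/23 per unit): all 23 → value 174, running total 434.00
- med kit (196/34 per unit): 10 of 34 → value 10×196/34 = 57.6471, running total 491.65
Total 491.65.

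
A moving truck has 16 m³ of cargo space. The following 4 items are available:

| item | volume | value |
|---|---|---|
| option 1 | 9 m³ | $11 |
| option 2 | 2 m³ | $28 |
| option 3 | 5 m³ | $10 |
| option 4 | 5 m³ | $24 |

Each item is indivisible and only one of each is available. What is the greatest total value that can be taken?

Check high-value combinations within 16 m³:
- option 1+option 2+option 4: volume 9+2+5=16, value 11+28+24=63
- option 2+option 3+option 4: volume 2+5+5=12, value 28+10+24=62
- option 2+option 4: volume 2+5=7, value 28+24=52
Best: $63.

$63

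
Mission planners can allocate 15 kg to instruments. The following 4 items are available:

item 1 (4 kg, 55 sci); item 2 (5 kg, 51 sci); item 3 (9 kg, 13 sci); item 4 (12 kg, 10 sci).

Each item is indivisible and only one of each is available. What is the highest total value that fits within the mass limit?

106 sci

Check high-value combinations within 15 kg:
- item 1+item 2: mass 4+5=9, value 55+51=106
- item 1+item 3: mass 4+9=13, value 55+13=68
- item 2+item 3: mass 5+9=14, value 51+13=64
Best: 106 sci.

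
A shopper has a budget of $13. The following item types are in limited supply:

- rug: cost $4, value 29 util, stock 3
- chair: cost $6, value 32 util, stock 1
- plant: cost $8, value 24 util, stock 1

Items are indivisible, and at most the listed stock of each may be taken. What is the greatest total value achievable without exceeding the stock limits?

Best selections within cost 13 and stock limits:
- 3×rug: cost 12, value 87
- 1×rug + 1×chair: cost 10, value 61
- 2×rug: cost 8, value 58
Best: 87 util.

87 util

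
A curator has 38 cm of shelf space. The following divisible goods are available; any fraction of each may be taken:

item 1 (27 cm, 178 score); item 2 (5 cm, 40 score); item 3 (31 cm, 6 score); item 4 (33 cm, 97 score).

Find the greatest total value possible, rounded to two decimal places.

Take in order of value per unit:
- item 2 (40/5 per unit): all 5 → value 40, running total 40.00
- item 1 (178/27 per unit): all 27 → value 178, running total 218.00
- item 4 (97/33 per unit): 6 of 33 → value 6×97/33 = 17.6364, running total 235.64
Total 235.64.

235.64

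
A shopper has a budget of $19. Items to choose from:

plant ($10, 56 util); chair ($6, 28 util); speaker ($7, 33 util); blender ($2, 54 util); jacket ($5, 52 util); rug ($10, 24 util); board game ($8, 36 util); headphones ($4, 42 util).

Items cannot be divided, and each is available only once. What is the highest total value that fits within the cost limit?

Check high-value combinations within $19:
- blender+jacket+board game+headphones: cost 2+5+8+4=19, value 54+52+36+42=184
- speaker+blender+jacket+headphones: cost 7+2+5+4=18, value 33+54+52+42=181
- chair+blender+jacket+headphones: cost 6+2+5+4=17, value 28+54+52+42=176
- plant+blender+jacket: cost 10+2+5=17, value 56+54+52=162
- chair+speaker+blender+headphones: cost 6+7+2+4=19, value 28+33+54+42=157
Best: 184 util.

184 util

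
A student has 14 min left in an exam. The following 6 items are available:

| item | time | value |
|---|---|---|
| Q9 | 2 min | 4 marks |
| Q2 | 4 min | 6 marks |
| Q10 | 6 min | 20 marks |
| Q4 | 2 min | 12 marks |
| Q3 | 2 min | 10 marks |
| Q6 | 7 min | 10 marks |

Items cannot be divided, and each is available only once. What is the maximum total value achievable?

Check high-value combinations within 14 min:
- Q2+Q10+Q4+Q3: time 4+6+2+2=14, value 6+20+12+10=48
- Q9+Q10+Q4+Q3: time 2+6+2+2=12, value 4+20+12+10=46
- Q10+Q4+Q3: time 6+2+2=10, value 20+12+10=42
- Q9+Q2+Q10+Q4: time 2+4+6+2=14, value 4+6+20+12=42
Best: 48 marks.

48 marks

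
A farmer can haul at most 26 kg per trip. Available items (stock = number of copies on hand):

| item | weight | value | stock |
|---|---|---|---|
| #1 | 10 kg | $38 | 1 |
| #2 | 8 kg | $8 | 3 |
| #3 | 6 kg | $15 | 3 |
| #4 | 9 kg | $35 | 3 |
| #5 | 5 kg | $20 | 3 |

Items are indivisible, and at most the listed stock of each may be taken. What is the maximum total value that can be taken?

$98

Best selections within weight 26 and stock limits:
- 1×#1 + 3×#5: weight 25, value 98
- 1×#4 + 3×#5: weight 24, value 95
Best: $98.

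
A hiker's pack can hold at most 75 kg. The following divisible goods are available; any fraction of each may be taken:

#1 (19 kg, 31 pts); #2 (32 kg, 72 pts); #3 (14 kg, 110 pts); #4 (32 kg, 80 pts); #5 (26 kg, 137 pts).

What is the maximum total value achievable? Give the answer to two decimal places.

333.75

Take in order of value per unit:
- #3 (110/14 per unit): all 14 → value 110, running total 110.00
- #5 (137/26 per unit): all 26 → value 137, running total 247.00
- #4 (80/32 per unit): all 32 → value 80, running total 327.00
- #2 (72/32 per unit): 3 of 32 → value 3×72/32 = 6.7500, running total 333.75
Total 333.75.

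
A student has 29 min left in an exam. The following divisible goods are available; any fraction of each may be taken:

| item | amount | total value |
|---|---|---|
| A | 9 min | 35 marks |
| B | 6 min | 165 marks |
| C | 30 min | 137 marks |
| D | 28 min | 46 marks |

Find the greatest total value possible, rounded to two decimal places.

270.03

Take in order of value per unit:
- B (165/6 per unit): all 6 → value 165, running total 165.00
- C (137/30 per unit): 23 of 30 → value 23×137/30 = 105.0333, running total 270.03
Total 270.03.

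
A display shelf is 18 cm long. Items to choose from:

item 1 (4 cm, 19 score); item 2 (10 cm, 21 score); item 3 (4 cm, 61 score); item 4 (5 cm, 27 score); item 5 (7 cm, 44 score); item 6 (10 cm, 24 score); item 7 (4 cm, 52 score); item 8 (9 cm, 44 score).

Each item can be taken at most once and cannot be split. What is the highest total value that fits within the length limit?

159 score

This is a 0/1 knapsack; check combinations near the capacity.
- item 1+item 3+item 4+item 7: length 4+4+5+4=17, value 19+61+27+52=159
- item 3+item 5+item 7: length 4+7+4=15, value 61+44+52=157
- item 3+item 7+item 8: length 4+4+9=17, value 61+52+44=157
Best: 159 score.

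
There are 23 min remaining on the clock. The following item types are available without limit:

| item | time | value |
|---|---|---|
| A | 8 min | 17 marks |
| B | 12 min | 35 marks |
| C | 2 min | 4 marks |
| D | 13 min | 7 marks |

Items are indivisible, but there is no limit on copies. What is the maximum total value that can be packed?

Best value-per-unit is B at 35/12; filling with it alone gives 1×35 = 35.
Optimal mix: 1×A + 1×B + 1×C → time 22, value 56.

56 marks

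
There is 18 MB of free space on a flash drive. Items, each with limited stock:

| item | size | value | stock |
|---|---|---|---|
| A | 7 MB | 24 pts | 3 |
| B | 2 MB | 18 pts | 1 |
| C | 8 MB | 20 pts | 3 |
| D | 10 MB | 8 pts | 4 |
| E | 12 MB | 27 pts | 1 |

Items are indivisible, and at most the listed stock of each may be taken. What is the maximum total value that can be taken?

66 pts

Top feasible selections:
- 2×A + 1×B: size 16, value 66
- 1×A + 1×B + 1×C: size 17, value 62
Best: 66 pts.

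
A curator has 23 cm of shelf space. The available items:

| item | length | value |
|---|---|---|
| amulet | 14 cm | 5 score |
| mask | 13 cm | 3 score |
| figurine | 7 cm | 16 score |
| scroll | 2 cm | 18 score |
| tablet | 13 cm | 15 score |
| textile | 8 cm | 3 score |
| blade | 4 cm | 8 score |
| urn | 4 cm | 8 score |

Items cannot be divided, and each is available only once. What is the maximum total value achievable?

Check high-value combinations within 23 cm:
- figurine+scroll+blade+urn: length 7+2+4+4=17, value 16+18+8+8=50
- figurine+scroll+tablet: length 7+2+13=22, value 16+18+15=49
- scroll+tablet+blade+urn: length 2+13+4+4=23, value 18+15+8+8=49
- figurine+scroll+textile+blade: length 7+2+8+4=21, value 16+18+3+8=45
Best: 50 score.

50 score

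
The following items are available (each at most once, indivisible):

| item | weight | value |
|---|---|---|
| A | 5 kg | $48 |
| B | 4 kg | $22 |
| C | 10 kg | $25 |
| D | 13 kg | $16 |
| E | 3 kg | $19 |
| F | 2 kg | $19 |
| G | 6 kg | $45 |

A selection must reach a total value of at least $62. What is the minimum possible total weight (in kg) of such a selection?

7

Subsets with value ≥ 62, sorted by total weight:
- A+F: weight 7, value 67
- A+E: weight 8, value 67
- F+G: weight 8, value 64
- A+B: weight 9, value 70
Minimum weight: 7 kg.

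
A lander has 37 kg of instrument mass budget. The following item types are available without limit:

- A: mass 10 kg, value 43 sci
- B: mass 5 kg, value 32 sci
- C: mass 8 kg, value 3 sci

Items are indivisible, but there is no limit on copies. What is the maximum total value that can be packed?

224 sci

Best value-per-unit is B at 32/5, and filling with it alone uses mass 7×5=35. No mix of the others beats 7×32 = 224.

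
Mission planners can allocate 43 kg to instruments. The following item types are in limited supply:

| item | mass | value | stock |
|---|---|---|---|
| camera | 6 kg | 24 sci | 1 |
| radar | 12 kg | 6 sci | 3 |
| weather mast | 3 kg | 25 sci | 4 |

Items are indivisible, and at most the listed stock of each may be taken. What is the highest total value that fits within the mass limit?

136 sci

Best selections within mass 43 and stock limits:
- 1×camera + 2×radar + 4×weather mast: mass 42, value 136
- 1×camera + 1×radar + 4×weather mast: mass 30, value 130
- 1×camera + 4×weather mast: mass 18, value 124
- 2×radar + 4×weather mast: mass 36, value 112
Best: 136 sci.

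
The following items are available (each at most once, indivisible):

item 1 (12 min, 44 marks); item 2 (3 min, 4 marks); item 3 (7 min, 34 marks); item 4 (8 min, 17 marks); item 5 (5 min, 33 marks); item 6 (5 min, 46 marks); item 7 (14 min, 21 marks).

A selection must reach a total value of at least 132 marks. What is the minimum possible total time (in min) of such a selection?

Subsets with value ≥ 132, sorted by total time:
- item 2+item 3+item 4+item 5+item 6: time 28, value 134
- item 1+item 3+item 5+item 6: time 29, value 157
Minimum time: 28 min.

28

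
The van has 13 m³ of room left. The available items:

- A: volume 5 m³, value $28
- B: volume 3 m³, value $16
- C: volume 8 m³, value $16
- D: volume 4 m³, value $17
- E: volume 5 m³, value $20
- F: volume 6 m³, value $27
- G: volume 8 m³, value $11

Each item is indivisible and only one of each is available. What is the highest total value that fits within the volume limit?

This is a 0/1 knapsack; check combinations near the capacity.
- A+B+E: volume 5+3+5=13, value 28+16+20=64
- A+B+D: volume 5+3+4=12, value 28+16+17=61
- B+D+F: volume 3+4+6=13, value 16+17+27=60
- A+F: volume 5+6=11, value 28+27=55
- B+D+E: volume 3+4+5=12, value 16+17+20=53
Best: $64.

$64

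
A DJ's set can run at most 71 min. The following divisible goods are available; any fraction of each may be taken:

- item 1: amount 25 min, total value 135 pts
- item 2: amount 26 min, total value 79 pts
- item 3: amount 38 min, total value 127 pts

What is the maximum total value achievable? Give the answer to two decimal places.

286.31

Take in order of value per unit:
- item 1 (135/25 per unit): all 25 → value 135, running total 135.00
- item 3 (127/38 per unit): all 38 → value 127, running total 262.00
- item 2 (79/26 per unit): 8 of 26 → value 8×79/26 = 24.3077, running total 286.31
Total 286.31.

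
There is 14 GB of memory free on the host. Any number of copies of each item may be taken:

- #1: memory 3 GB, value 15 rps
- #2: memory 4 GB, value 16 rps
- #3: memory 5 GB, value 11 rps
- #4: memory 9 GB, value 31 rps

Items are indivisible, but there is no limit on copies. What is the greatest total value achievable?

62 rps

Best value-per-unit is #1 at 15/3; filling with it alone gives 4×15 = 60.
Optimal mix: 2×#1 + 2×#2 → memory 14, value 62.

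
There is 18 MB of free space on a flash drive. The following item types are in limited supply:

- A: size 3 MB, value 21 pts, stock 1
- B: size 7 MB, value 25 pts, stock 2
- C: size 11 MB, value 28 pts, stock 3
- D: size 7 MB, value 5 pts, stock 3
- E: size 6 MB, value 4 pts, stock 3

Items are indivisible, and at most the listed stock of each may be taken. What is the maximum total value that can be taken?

Best selections within size 18 and stock limits:
- 1×A + 2×B: size 17, value 71
- 1×B + 1×C: size 18, value 53
Best: 71 pts.

71 pts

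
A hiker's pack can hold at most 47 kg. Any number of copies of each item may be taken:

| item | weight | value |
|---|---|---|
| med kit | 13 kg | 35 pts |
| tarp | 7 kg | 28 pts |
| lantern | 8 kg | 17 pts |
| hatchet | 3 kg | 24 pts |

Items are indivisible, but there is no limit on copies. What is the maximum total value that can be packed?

360 pts

Best value-per-unit is hatchet at 24/3, and filling with it alone uses weight 15×3=45. No mix of the others beats 15×24 = 360.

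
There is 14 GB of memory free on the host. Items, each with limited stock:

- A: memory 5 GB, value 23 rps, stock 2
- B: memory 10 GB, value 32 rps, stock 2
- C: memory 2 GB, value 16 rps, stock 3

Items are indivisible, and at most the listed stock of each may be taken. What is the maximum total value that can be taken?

78 rps

Top feasible selections:
- 2×A + 2×C: memory 14, value 78
- 1×A + 3×C: memory 11, value 71
Best: 78 rps.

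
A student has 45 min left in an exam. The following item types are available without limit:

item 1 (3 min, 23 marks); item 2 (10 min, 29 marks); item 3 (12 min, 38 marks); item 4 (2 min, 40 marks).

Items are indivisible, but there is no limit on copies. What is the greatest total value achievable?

880 marks

Best value-per-unit is item 4 at 40/2, and filling with it alone uses time 22×2=44. No mix of the others beats 22×40 = 880.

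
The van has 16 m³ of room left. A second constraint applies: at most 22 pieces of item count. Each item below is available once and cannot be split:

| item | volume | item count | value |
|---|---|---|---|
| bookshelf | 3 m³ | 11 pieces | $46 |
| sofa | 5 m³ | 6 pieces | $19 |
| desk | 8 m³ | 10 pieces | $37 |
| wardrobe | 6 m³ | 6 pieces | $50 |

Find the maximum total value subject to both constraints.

$96

Feasible sets respecting both limits:
- bookshelf+wardrobe: volume 9, item count 17, value 96
- desk+wardrobe: volume 14, item count 16, value 87
- bookshelf+desk: volume 11, item count 21, value 83
Best: $96.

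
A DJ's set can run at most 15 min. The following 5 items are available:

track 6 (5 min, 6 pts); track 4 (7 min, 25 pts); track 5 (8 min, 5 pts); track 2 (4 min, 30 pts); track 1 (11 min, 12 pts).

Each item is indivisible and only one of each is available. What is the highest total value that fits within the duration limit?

55 pts

Check high-value combinations within 15 min:
- track 4+track 2: duration 7+4=11, value 25+30=55
- track 2+track 1: duration 4+11=15, value 30+12=42
- track 6+track 2: duration 5+4=9, value 6+30=36
- track 5+track 2: duration 8+4=12, value 5+30=35
Best: 55 pts.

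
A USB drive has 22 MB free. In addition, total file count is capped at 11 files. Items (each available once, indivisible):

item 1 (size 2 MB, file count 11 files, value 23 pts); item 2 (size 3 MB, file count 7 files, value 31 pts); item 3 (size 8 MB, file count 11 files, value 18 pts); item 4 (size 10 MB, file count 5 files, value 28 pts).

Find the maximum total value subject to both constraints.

Feasible sets respecting both limits:
- item 2: size 3, file count 7, value 31
- item 4: size 10, file count 5, value 28
- item 1: size 2, file count 11, value 23
- item 3: size 8, file count 11, value 18
Best: 31 pts.

31 pts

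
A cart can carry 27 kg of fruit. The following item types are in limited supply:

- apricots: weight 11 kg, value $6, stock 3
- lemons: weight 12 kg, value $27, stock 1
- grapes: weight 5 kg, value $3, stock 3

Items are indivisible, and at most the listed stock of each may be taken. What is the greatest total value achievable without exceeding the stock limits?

Best selections within weight 27 and stock limits:
- 1×lemons + 3×grapes: weight 27, value 36
- 1×lemons + 2×grapes: weight 22, value 33
Best: $36.

$36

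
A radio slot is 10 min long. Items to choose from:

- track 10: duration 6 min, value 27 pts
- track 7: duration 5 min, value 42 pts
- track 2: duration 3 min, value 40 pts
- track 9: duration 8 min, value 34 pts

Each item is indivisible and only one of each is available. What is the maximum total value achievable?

82 pts

Check high-value combinations within 10 min:
- track 7+track 2: duration 5+3=8, value 42+40=82
- track 10+track 2: duration 6+3=9, value 27+40=67
- track 7: duration 5, value 42
- track 2: duration 3, value 40
Best: 82 pts.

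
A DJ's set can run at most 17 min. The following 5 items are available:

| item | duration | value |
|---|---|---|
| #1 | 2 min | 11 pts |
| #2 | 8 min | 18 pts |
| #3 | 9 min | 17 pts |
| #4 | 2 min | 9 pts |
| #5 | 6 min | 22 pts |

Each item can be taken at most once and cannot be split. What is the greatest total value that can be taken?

Check high-value combinations within 17 min:
- #1+#2+#5: duration 2+8+6=16, value 11+18+22=51
- #1+#3+#5: duration 2+9+6=17, value 11+17+22=50
- #2+#4+#5: duration 8+2+6=16, value 18+9+22=49
Best: 51 pts.

51 pts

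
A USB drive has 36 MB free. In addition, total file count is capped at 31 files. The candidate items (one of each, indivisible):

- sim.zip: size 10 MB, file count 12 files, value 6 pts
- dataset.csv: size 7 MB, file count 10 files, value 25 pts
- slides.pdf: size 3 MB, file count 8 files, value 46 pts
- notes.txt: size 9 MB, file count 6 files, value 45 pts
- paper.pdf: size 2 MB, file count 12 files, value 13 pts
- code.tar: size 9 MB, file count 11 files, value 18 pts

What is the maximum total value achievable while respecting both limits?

116 pts

Feasible sets respecting both limits:
- dataset.csv+slides.pdf+notes.txt: size 19, file count 24, value 116
- slides.pdf+notes.txt+code.tar: size 21, file count 25, value 109
- slides.pdf+notes.txt+paper.pdf: size 14, file count 26, value 104
Best: 116 pts.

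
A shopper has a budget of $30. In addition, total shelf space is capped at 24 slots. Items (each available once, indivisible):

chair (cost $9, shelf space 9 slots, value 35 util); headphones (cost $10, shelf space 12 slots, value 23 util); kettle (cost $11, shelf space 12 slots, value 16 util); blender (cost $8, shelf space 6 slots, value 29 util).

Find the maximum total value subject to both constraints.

Feasible sets respecting both limits:
- chair+blender: cost 17, shelf space 15, value 64
- chair+headphones: cost 19, shelf space 21, value 58
- headphones+blender: cost 18, shelf space 18, value 52
- chair+kettle: cost 20, shelf space 21, value 51
Best: 64 util.

64 util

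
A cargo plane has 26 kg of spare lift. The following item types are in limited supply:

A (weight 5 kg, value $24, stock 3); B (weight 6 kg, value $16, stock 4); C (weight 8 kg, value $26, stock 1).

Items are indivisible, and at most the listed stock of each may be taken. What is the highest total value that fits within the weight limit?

Best selections within weight 26 and stock limits:
- 3×A + 1×C: weight 23, value 98
- 2×A + 1×B + 1×C: weight 24, value 90
- 3×A + 1×B: weight 21, value 88
Best: $98.

$98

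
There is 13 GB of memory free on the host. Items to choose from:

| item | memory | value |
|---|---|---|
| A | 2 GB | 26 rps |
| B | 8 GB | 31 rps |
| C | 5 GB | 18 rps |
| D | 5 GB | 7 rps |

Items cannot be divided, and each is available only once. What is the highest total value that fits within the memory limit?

57 rps

Check high-value combinations within 13 GB:
- A+B: memory 2+8=10, value 26+31=57
- A+C+D: memory 2+5+5=12, value 26+18+7=51
- B+C: memory 8+5=13, value 31+18=49
- A+C: memory 2+5=7, value 26+18=44
Best: 57 rps.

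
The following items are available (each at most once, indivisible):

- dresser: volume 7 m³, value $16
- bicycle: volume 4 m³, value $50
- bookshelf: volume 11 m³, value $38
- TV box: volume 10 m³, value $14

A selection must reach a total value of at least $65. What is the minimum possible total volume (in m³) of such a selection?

Subsets with value ≥ 65, sorted by total volume:
- dresser+bicycle: volume 11, value 66
- bicycle+bookshelf: volume 15, value 88
Minimum volume: 11 m³.

11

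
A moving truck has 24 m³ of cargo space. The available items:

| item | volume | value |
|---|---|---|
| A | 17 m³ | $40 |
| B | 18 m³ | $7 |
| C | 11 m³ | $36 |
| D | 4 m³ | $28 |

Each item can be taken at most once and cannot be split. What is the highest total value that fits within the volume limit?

$68

Check high-value combinations within 24 m³:
- A+D: volume 17+4=21, value 40+28=68
- C+D: volume 11+4=15, value 36+28=64
- A: volume 17, value 40
- C: volume 11, value 36
Best: $68.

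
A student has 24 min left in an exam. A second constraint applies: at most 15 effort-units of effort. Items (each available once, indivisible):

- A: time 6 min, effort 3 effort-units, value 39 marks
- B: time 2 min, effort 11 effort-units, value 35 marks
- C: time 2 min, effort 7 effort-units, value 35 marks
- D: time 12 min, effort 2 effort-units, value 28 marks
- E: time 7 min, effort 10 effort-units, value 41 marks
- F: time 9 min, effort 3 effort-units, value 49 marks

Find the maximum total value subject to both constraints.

123 marks

Feasible sets respecting both limits:
- A+C+F: time 17, effort 13, value 123
- C+D+F: time 23, effort 12, value 112
- A+C+D: time 20, effort 12, value 102
- E+F: time 16, effort 13, value 90
Best: 123 marks.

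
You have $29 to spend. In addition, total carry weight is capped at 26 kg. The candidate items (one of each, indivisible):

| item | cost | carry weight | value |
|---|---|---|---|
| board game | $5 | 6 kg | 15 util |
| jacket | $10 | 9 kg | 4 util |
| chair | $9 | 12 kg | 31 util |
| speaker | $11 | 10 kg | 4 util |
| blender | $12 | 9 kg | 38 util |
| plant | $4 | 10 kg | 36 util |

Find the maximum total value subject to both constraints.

Feasible sets respecting both limits:
- board game+blender+plant: cost 21, carry weight 25, value 89
- blender+plant: cost 16, carry weight 19, value 74
- chair+blender: cost 21, carry weight 21, value 69
- chair+plant: cost 13, carry weight 22, value 67
Best: 89 util.

89 util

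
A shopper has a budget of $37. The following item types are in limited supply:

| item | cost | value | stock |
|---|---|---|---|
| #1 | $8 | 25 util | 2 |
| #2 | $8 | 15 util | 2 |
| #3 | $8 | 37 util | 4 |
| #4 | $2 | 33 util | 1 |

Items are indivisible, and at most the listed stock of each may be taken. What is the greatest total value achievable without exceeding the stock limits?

181 util

Top feasible selections:
- 4×#3 + 1×#4: cost 34, value 181
- 1×#1 + 3×#3 + 1×#4: cost 34, value 169
Best: 181 util.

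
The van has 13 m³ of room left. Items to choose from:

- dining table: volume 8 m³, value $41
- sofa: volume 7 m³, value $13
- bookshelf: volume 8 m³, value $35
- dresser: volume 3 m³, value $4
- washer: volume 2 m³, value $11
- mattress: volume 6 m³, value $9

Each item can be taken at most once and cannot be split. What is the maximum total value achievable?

Check high-value combinations within 13 m³:
- dining table+dresser+washer: volume 8+3+2=13, value 41+4+11=56
- dining table+washer: volume 8+2=10, value 41+11=52
- bookshelf+dresser+washer: volume 8+3+2=13, value 35+4+11=50
- bookshelf+washer: volume 8+2=10, value 35+11=46
- dining table+dresser: volume 8+3=11, value 41+4=45
Best: $56.

$56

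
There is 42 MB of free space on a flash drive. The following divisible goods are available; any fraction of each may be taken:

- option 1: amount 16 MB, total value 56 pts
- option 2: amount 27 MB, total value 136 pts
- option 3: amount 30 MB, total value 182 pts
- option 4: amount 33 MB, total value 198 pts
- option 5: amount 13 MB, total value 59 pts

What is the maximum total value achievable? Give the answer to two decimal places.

254.00

Take in order of value per unit:
- option 3 (182/30 per unit): all 30 → value 182, running total 182.00
- option 4 (198/33 per unit): 12 of 33 → value 12×198/33 = 72.0000, running total 254.00
Total 254.00.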